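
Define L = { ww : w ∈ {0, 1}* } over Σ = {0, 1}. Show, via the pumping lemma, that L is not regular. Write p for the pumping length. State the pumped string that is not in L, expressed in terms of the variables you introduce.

Suppose for contradiction that L is regular, and let p be the pumping length.
Take w = 0^p 1^p 0^p 1^p = uu where u = 0^p1^p; then w ∈ L and |w| = 4p ≥ p.
Write w = xyz as guaranteed by the lemma, with |xy| ≤ p and |y| > 0.
Because |xy| ≤ p and w begins with p copies of 0, we have y = 0^k with 1 ≤ k ≤ p.
Pump with i = 2: xy^2z = 0^{p+k} 1^p 0^p 1^p, of length 4p+k. Suppose this equals vv. The string starts with 0 and ends with 1, so v does too; thus the boundary between the two copies of v is a 1→0 transition. There is exactly one such transition, at position 2p+k, so |v| = 2p+k and |vv| = 4p+2k ≠ 4p+k since k ≥ 1. So xy^2z ∉ L.
Contradiction. Therefore L is not regular.

0^{p+k} 1^p 0^p 1^p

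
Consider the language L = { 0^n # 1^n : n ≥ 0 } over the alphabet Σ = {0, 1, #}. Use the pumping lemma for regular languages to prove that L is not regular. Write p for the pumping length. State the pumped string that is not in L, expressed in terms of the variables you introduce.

Toward a contradiction, assume L is regular with pumping length p.
Take w = 0^p # 1^p ∈ L with |w| = 2p+1 ≥ p.
By the pumping lemma, w = xyz with |xy| ≤ p and |y| > 0.
The first p characters of w are 0's, so xy (and hence y) consists only of 0's. Write y = 0^k, 1 ≤ k ≤ p.
Pump with i = 2: xy^2z = 0^{p+k} # 1^p, which would require p+k = p. But k ≥ 1, so xy^2z ∉ L.
This contradicts the pumping lemma, so L is not regular.

0^{p+k} # 1^p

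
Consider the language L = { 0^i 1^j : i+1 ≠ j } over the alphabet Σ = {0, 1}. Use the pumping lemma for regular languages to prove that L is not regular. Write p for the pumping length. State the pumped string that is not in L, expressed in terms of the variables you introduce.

Toward a contradiction, assume L is regular with pumping length p.
Choose w = 0^p 1^{p+p!+1}. Since p ≠ (p+p!+1)-1 = p+p!, w ∈ L; and |w| ≥ p.
The pumping lemma gives a decomposition w = xyz where |xy| ≤ p and |y| > 0.
Since the first p symbols of w are all 0's and |xy| ≤ p, y lies entirely in the leading 0-block: y = 0^k for some k with 1 ≤ k ≤ p.
Since 1 ≤ k ≤ p, k divides p!; set t = 1 + p!/k. Then xy^t z has p + (p!/k)·k = p + p! copies of 0. Now the 0-count is p+p! and (1-count)-1 = (p+p!+1)-1 = p+p!, so i+1 ≠ j fails. So xy^t z = 0^{p+p!} 1^{p+p!+1} ∉ L.
Contradiction. Therefore L is not regular.

0^{p+p!} 1^{p+p!+1}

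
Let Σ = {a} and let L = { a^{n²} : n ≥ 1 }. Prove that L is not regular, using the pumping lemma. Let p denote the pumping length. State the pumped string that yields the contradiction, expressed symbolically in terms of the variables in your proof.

a^{p²+k}

Assume L is regular; let p be its pumping constant.
Take w = a^{p²} ∈ L with |w| = p² ≥ p.
By the pumping lemma, w = xyz with |xy| ≤ p and |y| ≥ 1.
Then y = a^k for some k with 1 ≤ k ≤ p.
Pump with i = 2: xy^2z = a^{p²+k}. Since 1 ≤ k ≤ p, p² < p²+k ≤ p²+p < (p+1)², so p²+k lies strictly between consecutive squares and is not a perfect square. So xy^2z ∉ L.
This contradicts the pumping lemma, so L is not regular.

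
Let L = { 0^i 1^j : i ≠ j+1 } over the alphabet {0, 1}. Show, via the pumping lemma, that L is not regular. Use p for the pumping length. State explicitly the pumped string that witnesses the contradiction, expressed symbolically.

0^{p+p!} 1^{p+p!-1}

Toward a contradiction, assume L is regular with pumping length p.
Choose w = 0^p 1^{p+p!-1}. Since p ≠ (p+p!-1)+1 = p+p!, w ∈ L; and |w| ≥ p.
Write w = xyz as guaranteed by the lemma, with |xy| ≤ p and |y| > 0.
Because |xy| ≤ p and w begins with p copies of 0, we have y = 0^k with 1 ≤ k ≤ p.
Since 1 ≤ k ≤ p, k divides p!; set t = 1 + p!/k. Then xy^t z has p + (p!/k)·k = p + p! copies of 0. Now the 0-count is p+p! and (1-count)+1 = (p+p!-1)+1 = p+p!, so i ≠ j+1 fails. So xy^t z = 0^{p+p!} 1^{p+p!-1} ∉ L.
This is a contradiction; hence L is not regular.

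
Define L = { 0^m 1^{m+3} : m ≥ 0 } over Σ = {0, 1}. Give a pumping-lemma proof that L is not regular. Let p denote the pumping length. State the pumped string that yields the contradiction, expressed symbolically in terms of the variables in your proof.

Toward a contradiction, assume L is regular with pumping length p.
Let w = 0^p 1^{p+3} ∈ L; note |w| = 2p+3 ≥ p.
The pumping lemma gives a decomposition w = xyz where |xy| ≤ p and y is nonempty.
Because |xy| ≤ p and w begins with p copies of 0, we have y = 0^k with 1 ≤ k ≤ p.
Pump with i = 2: xy^2z = 0^{p+k} 1^{p+3}. For this to lie in L we would need p+3 = (p+k)+3, which forces k = 0. But k ≥ 1, so xy^2z ∉ L.
Contradiction. Therefore L is not regular.

0^{p+k} 1^{p+3}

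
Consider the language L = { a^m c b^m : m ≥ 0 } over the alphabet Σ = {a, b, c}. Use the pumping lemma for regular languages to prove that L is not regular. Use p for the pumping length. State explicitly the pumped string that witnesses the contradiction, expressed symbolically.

Assume L is regular; let p be its pumping constant.
Take w = a^p c b^p ∈ L with |w| = 2p+1 ≥ p.
Write w = xyz as guaranteed by the lemma, with |xy| ≤ p and |y| ≥ 1.
Because |xy| ≤ p and w begins with p copies of a, we have y = a^k with 1 ≤ k ≤ p.
Pump with i = 2: xy^2z = a^{p+k} c b^p, which would require p+k = p. But k ≥ 1, so xy^2z ∉ L.
This contradicts the pumping lemma, so L is not regular.

a^{p+k} c b^p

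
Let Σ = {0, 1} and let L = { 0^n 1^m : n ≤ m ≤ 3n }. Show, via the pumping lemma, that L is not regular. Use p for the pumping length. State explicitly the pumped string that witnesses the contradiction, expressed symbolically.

0^{p+k} 1^p

Toward a contradiction, assume L is regular with pumping length p.
Take w = 0^p 1^p ∈ L (since p ≤ p ≤ 3p), with |w| = 2p ≥ p.
By the pumping lemma, w = xyz with |xy| ≤ p and |y| > 0.
Since the first p symbols of w are all 0's and |xy| ≤ p, y lies entirely in the leading 0-block: y = 0^k for some k with 1 ≤ k ≤ p.
Pump with i = 2: xy^2z = 0^{p+k} 1^p. Now n = p+k > p = m, so the condition n ≤ m fails. Thus xy^2z ∉ L.
Contradiction. Therefore L is not regular.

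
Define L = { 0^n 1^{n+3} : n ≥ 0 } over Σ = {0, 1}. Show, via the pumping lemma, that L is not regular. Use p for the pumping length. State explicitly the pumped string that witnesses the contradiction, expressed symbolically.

0^{p+k} 1^{p+3}

Assume L is regular; let p be its pumping constant.
Let w = 0^p 1^{p+3} ∈ L; note |w| = 2p+3 ≥ p.
By the pumping lemma, w = xyz with |xy| ≤ p and |y| ≥ 1.
Since the first p symbols of w are all 0's and |xy| ≤ p, y lies entirely in the leading 0-block: y = 0^k for some k with 1 ≤ k ≤ p.
Pump with i = 2: xy^2z = 0^{p+k} 1^{p+3}. For this to lie in L we would need p+3 = (p+k)+3, which forces k = 0. But k ≥ 1, so xy^2z ∉ L.
This contradicts the pumping lemma, so L is not regular.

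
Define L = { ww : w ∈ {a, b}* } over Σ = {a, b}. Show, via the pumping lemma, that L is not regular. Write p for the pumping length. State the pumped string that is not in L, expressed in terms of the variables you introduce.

a^{p+k} b^p a^p b^p

Toward a contradiction, assume L is regular with pumping length p.
Take w = a^p b^p a^p b^p = uu where u = a^pb^p; then w ∈ L and |w| = 4p ≥ p.
The pumping lemma gives a decomposition w = xyz where |xy| ≤ p and |y| ≥ 1.
Because |xy| ≤ p and w begins with p copies of a, we have y = a^k with 1 ≤ k ≤ p.
Pump with i = 2: xy^2z = a^{p+k} b^p a^p b^p, of length 4p+k. Suppose this equals vv. The string starts with a and ends with b, so v does too; thus the boundary between the two copies of v is a b→a transition. There is exactly one such transition, at position 2p+k, so |v| = 2p+k and |vv| = 4p+2k ≠ 4p+k since k ≥ 1. So xy^2z ∉ L.
This contradicts the pumping lemma, so L is not regular.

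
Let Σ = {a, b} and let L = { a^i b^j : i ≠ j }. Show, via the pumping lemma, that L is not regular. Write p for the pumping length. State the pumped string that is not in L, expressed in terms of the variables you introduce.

Assume L is regular. Let p be the pumping length given by the pumping lemma.
Choose w = a^p b^{p+p!}. Since p ≠ p+p!, w ∈ L; and |w| ≥ p.
The pumping lemma gives a decomposition w = xyz where |xy| ≤ p and |y| ≥ 1.
Since the first p symbols of w are all a's and |xy| ≤ p, y lies entirely in the leading a-block: y = a^k for some k with 1 ≤ k ≤ p.
Since 1 ≤ k ≤ p, k divides p!; set t = 1 + p!/k. Then xy^t z has p + (p!/k)·k = p + p! copies of a. Now the a-count equals the b-count, so i ≠ j fails. So xy^t z = a^{p+p!} b^{p+p!} ∉ L.
This contradicts the pumping lemma, so L is not regular.

a^{p+p!} b^{p+p!}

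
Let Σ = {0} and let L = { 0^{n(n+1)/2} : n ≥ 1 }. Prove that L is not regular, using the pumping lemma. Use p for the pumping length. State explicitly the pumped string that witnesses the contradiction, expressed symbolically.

0^{p(p+1)/2+k}

Assume L is regular; let p be its pumping constant.
Take w = 0^{p(p+1)/2} ∈ L with |w| = p(p+1)/2 ≥ p.
The pumping lemma gives a decomposition w = xyz where |xy| ≤ p and |y| ≥ 1.
Then y = 0^k for some k with 1 ≤ k ≤ p.
Pump with i = 2: xy^2z = 0^{p(p+1)/2+k}. Since 1 ≤ k ≤ p, p(p+1)/2 < p(p+1)/2+k ≤ p(p+1)/2+p < (p+1)(p+2)/2, so p(p+1)/2+k is strictly between consecutive triangular numbers. So xy^2z ∉ L.
Contradiction. Therefore L is not regular.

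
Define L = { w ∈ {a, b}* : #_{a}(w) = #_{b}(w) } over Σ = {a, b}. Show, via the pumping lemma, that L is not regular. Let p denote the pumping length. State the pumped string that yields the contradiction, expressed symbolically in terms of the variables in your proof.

Toward a contradiction, assume L is regular with pumping length p.
Choose w = a^p b^p ∈ L with |w| = 2p ≥ p.
Write w = xyz as guaranteed by the lemma, with |xy| ≤ p and y is nonempty.
The first p characters of w are a's, so xy (and hence y) consists only of a's. Write y = a^k, 1 ≤ k ≤ p.
Pump with i = 2: xy^2z = a^{p+k} b^p has p+k occurrences of a but only p of b. Since k ≥ 1 the counts differ, so xy^2z ∉ L.
Contradiction. Therefore L is not regular.

a^{p+k} b^p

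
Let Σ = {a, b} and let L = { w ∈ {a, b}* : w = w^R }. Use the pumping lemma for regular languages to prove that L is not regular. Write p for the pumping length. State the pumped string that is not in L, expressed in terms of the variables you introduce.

a^{p+k} b a^p

Assume L is regular. Let p be the pumping length given by the pumping lemma.
Take w = a^p b a^p, a palindrome of length 2p+1 ≥ p.
The pumping lemma gives a decomposition w = xyz where |xy| ≤ p and y is nonempty.
The first p characters of w are a's, so xy (and hence y) consists only of a's. Write y = a^k, 1 ≤ k ≤ p.
Pump with i = 2: xy^2z = a^{p+k} b a^p. Its reverse is a^p b a^{p+k}, which differs from xy^2z since k ≥ 1. So xy^2z is not a palindrome and xy^2z ∉ L.
This is a contradiction; hence L is not regular.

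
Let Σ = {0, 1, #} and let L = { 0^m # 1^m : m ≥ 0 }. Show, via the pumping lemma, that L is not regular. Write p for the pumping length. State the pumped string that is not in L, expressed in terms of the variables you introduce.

Assume L is regular. Let p be the pumping length given by the pumping lemma.
Take w = 0^p # 1^p ∈ L with |w| = 2p+1 ≥ p.
The pumping lemma gives a decomposition w = xyz where |xy| ≤ p and y is nonempty.
Because |xy| ≤ p and w begins with p copies of 0, we have y = 0^k with 1 ≤ k ≤ p.
Pump with i = 2: xy^2z = 0^{p+k} # 1^p, which would require p+k = p. But k ≥ 1, so xy^2z ∉ L.
This is a contradiction; hence L is not regular.

0^{p+k} # 1^p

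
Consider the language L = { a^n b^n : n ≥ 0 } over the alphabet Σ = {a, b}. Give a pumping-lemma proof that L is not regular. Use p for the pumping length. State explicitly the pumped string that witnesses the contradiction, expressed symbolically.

a^{p+k} b^p

Assume L is regular. Let p be the pumping length given by the pumping lemma.
Take w = a^p b^p. Then w ∈ L and |w| = 2p ≥ p.
Write w = xyz as guaranteed by the lemma, with |xy| ≤ p and |y| > 0.
Since the first p symbols of w are all a's and |xy| ≤ p, y lies entirely in the leading a-block: y = a^k for some k with 1 ≤ k ≤ p.
Pump with i = 2: xy^2z = a^{p+k} b^p. For this to lie in L we would need p = p+k, which forces k = 0. But k ≥ 1, so xy^2z ∉ L.
Contradiction. Therefore L is not regular.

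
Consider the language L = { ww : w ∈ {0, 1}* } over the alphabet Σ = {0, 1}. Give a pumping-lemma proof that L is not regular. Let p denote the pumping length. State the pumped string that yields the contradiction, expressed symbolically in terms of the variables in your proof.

Suppose for contradiction that L is regular, and let p be the pumping length.
Take w = 0^p 1^p 0^p 1^p = uu where u = 0^p1^p; then w ∈ L and |w| = 4p ≥ p.
Write w = xyz as guaranteed by the lemma, with |xy| ≤ p and |y| ≥ 1.
The first p characters of w are 0's, so xy (and hence y) consists only of 0's. Write y = 0^k, 1 ≤ k ≤ p.
Pump with i = 2: xy^2z = 0^{p+k} 1^p 0^p 1^p, of length 4p+k. Suppose this equals vv. The string starts with 0 and ends with 1, so v does too; thus the boundary between the two copies of v is a 1→0 transition. There is exactly one such transition, at position 2p+k, so |v| = 2p+k and |vv| = 4p+2k ≠ 4p+k since k ≥ 1. So xy^2z ∉ L.
This is a contradiction; hence L is not regular.

0^{p+k} 1^p 0^p 1^p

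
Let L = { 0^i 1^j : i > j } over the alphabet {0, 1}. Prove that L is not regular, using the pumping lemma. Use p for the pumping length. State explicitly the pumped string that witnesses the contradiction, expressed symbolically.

Toward a contradiction, assume L is regular with pumping length p.
Choose w = 0^{p+1} 1^p ∈ L, with |w| = 2p+1 ≥ p.
Write w = xyz as guaranteed by the lemma, with |xy| ≤ p and |y| ≥ 1.
Since the first p symbols of w are all 0's and |xy| ≤ p, y lies entirely in the leading 0-block: y = 0^k for some k with 1 ≤ k ≤ p.
Consider xy^0z = xz = 0^{p+1-k} 1^p. Since k ≥ 1, the 0-count p+1-k is at most p, so i > j fails; thus xz ∉ L.
Contradiction. Therefore L is not regular.

0^{p+1-k} 1^p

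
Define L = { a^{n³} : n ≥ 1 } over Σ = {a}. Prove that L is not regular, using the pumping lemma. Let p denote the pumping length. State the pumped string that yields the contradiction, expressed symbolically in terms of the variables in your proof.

a^{p³+k}

Toward a contradiction, assume L is regular with pumping length p.
Take w = a^{p³} ∈ L with |w| = p³ ≥ p.
By the pumping lemma, w = xyz with |xy| ≤ p and |y| > 0.
Then y = a^k for some k with 1 ≤ k ≤ p.
Pump with i = 2: xy^2z = a^{p³+k}. Since 1 ≤ k ≤ p, p³ < p³+k ≤ p³+p < p³+3p²+3p+1 = (p+1)³, so p³+k is not a perfect cube. So xy^2z ∉ L.
This contradicts the pumping lemma, so L is not regular.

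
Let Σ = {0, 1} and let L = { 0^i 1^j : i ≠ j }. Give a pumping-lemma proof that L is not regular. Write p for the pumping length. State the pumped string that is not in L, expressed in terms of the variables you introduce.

0^{p+p!} 1^{p+p!}

Toward a contradiction, assume L is regular with pumping length p.
Choose w = 0^p 1^{p+p!}. Since p ≠ p+p!, w ∈ L; and |w| ≥ p.
The pumping lemma gives a decomposition w = xyz where |xy| ≤ p and y is nonempty.
Because |xy| ≤ p and w begins with p copies of 0, we have y = 0^k with 1 ≤ k ≤ p.
Since 1 ≤ k ≤ p, k divides p!; set t = 1 + p!/k. Then xy^t z has p + (p!/k)·k = p + p! copies of 0. Now the 0-count equals the 1-count, so i ≠ j fails. So xy^t z = 0^{p+p!} 1^{p+p!} ∉ L.
Contradiction. Therefore L is not regular.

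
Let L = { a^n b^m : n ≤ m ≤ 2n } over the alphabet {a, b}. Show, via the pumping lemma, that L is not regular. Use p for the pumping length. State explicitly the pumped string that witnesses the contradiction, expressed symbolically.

Assume L is regular. Let p be the pumping length given by the pumping lemma.
Take w = a^p b^p ∈ L (since p ≤ p ≤ 2p), with |w| = 2p ≥ p.
The pumping lemma gives a decomposition w = xyz where |xy| ≤ p and |y| > 0.
Since the first p symbols of w are all a's and |xy| ≤ p, y lies entirely in the leading a-block: y = a^k for some k with 1 ≤ k ≤ p.
Pump with i = 2: xy^2z = a^{p+k} b^p. Now n = p+k > p = m, so the condition n ≤ m fails. Thus xy^2z ∉ L.
Contradiction. Therefore L is not regular.

a^{p+k} b^p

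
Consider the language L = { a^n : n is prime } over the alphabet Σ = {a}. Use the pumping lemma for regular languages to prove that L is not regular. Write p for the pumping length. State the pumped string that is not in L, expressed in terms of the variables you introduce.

Assume L is regular. Let p be the pumping length given by the pumping lemma.
Let q be a prime with q ≥ p+2 (infinitely many primes exist), and take w = a^q ∈ L with |w| = q ≥ p.
Write w = xyz as guaranteed by the lemma, with |xy| ≤ p and |y| ≥ 1.
Then y = a^k for some k with 1 ≤ k ≤ p.
Since 1 ≤ k ≤ p, |xz| = q-k. Pump with i = q+1: |xy^{q+1}z| = (q-k)+(q+1)k = q+qk = q(1+k), which is composite (both factors ≥ 2). So xy^{q+1}z = a^{q(1+k)} ∉ L.
This is a contradiction; hence L is not regular.

a^{q(1+k)}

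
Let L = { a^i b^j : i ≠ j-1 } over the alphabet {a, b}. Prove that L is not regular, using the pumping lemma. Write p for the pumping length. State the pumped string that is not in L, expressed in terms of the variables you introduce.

Assume L is regular. Let p be the pumping length given by the pumping lemma.
Choose w = a^p b^{p+p!+1}. Since p ≠ (p+p!+1)-1 = p+p!, w ∈ L; and |w| ≥ p.
By the pumping lemma, w = xyz with |xy| ≤ p and y is nonempty.
Because |xy| ≤ p and w begins with p copies of a, we have y = a^k with 1 ≤ k ≤ p.
Since 1 ≤ k ≤ p, k divides p!; set t = 1 + p!/k. Then xy^t z has p + (p!/k)·k = p + p! copies of a. Now the a-count is p+p! and (b-count)-1 = (p+p!+1)-1 = p+p!, so i ≠ j-1 fails. So xy^t z = a^{p+p!} b^{p+p!+1} ∉ L.
This is a contradiction; hence L is not regular.

a^{p+p!} b^{p+p!+1}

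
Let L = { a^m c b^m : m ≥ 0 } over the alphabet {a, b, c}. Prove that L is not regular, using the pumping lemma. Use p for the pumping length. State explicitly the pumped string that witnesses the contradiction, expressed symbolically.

Assume L is regular. Let p be the pumping length given by the pumping lemma.
Take w = a^p c b^p ∈ L with |w| = 2p+1 ≥ p.
Write w = xyz as guaranteed by the lemma, with |xy| ≤ p and |y| ≥ 1.
Since the first p symbols of w are all a's and |xy| ≤ p, y lies entirely in the leading a-block: y = a^k for some k with 1 ≤ k ≤ p.
Pump with i = 2: xy^2z = a^{p+k} c b^p, which would require p+k = p. But k ≥ 1, so xy^2z ∉ L.
Contradiction. Therefore L is not regular.

a^{p+k} c b^p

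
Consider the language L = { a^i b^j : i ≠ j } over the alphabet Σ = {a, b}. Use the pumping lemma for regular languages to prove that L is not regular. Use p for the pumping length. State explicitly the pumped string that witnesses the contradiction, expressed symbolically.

Suppose for contradiction that L is regular, and let p be the pumping length.
Choose w = a^p b^{p+p!}. Since p ≠ p+p!, w ∈ L; and |w| ≥ p.
By the pumping lemma, w = xyz with |xy| ≤ p and y is nonempty.
Because |xy| ≤ p and w begins with p copies of a, we have y = a^k with 1 ≤ k ≤ p.
Since 1 ≤ k ≤ p, k divides p!; set t = 1 + p!/k. Then xy^t z has p + (p!/k)·k = p + p! copies of a. Now the a-count equals the b-count, so i ≠ j fails. So xy^t z = a^{p+p!} b^{p+p!} ∉ L.
Contradiction. Therefore L is not regular.

a^{p+p!} b^{p+p!}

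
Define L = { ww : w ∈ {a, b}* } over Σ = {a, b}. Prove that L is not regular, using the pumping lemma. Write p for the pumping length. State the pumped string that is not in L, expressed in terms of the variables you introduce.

Assume L is regular; let p be its pumping constant.
Take w = a^p b^p a^p b^p = uu where u = a^pb^p; then w ∈ L and |w| = 4p ≥ p.
The pumping lemma gives a decomposition w = xyz where |xy| ≤ p and |y| ≥ 1.
Because |xy| ≤ p and w begins with p copies of a, we have y = a^k with 1 ≤ k ≤ p.
Pump with i = 2: xy^2z = a^{p+k} b^p a^p b^p, of length 4p+k. Suppose this equals vv. The string starts with a and ends with b, so v does too; thus the boundary between the two copies of v is a b→a transition. There is exactly one such transition, at position 2p+k, so |v| = 2p+k and |vv| = 4p+2k ≠ 4p+k since k ≥ 1. So xy^2z ∉ L.
Contradiction. Therefore L is not regular.

a^{p+k} b^p a^p b^p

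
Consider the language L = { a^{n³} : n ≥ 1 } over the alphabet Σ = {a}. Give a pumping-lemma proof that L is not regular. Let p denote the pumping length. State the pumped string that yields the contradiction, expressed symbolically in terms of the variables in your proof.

a^{p³+k}

Toward a contradiction, assume L is regular with pumping length p.
Take w = a^{p³} ∈ L with |w| = p³ ≥ p.
The pumping lemma gives a decomposition w = xyz where |xy| ≤ p and y is nonempty.
Then y = a^k for some k with 1 ≤ k ≤ p.
Pump with i = 2: xy^2z = a^{p³+k}. Since 1 ≤ k ≤ p, p³ < p³+k ≤ p³+p < p³+3p²+3p+1 = (p+1)³, so p³+k is not a perfect cube. So xy^2z ∉ L.
Contradiction. Therefore L is not regular.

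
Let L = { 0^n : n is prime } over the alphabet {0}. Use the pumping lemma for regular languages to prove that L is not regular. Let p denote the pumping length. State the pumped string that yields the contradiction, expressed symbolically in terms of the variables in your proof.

Suppose for contradiction that L is regular, and let p be the pumping length.
Let q be a prime with q ≥ p+2 (infinitely many primes exist), and take w = 0^q ∈ L with |w| = q ≥ p.
By the pumping lemma, w = xyz with |xy| ≤ p and |y| ≥ 1.
Then y = 0^k for some k with 1 ≤ k ≤ p.
Since 1 ≤ k ≤ p, |xz| = q-k. Pump with i = q+1: |xy^{q+1}z| = (q-k)+(q+1)k = q+qk = q(1+k), which is composite (both factors ≥ 2). So xy^{q+1}z = 0^{q(1+k)} ∉ L.
This is a contradiction; hence L is not regular.

0^{q(1+k)}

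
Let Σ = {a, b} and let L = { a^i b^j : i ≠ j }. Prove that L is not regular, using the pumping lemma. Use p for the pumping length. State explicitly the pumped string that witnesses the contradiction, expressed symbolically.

a^{p+p!} b^{p+p!}

Assume L is regular. Let p be the pumping length given by the pumping lemma.
Choose w = a^p b^{p+p!}. Since p ≠ p+p!, w ∈ L; and |w| ≥ p.
The pumping lemma gives a decomposition w = xyz where |xy| ≤ p and y is nonempty.
The first p characters of w are a's, so xy (and hence y) consists only of a's. Write y = a^k, 1 ≤ k ≤ p.
Since 1 ≤ k ≤ p, k divides p!; set t = 1 + p!/k. Then xy^t z has p + (p!/k)·k = p + p! copies of a. Now the a-count equals the b-count, so i ≠ j fails. So xy^t z = a^{p+p!} b^{p+p!} ∉ L.
This contradicts the pumping lemma, so L is not regular.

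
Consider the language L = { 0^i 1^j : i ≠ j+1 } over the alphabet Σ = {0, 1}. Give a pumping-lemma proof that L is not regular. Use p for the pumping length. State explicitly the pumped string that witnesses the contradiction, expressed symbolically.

0^{p+p!} 1^{p+p!-1}

Assume L is regular. Let p be the pumping length given by the pumping lemma.
Choose w = 0^p 1^{p+p!-1}. Since p ≠ (p+p!-1)+1 = p+p!, w ∈ L; and |w| ≥ p.
By the pumping lemma, w = xyz with |xy| ≤ p and y is nonempty.
Because |xy| ≤ p and w begins with p copies of 0, we have y = 0^k with 1 ≤ k ≤ p.
Since 1 ≤ k ≤ p, k divides p!; set t = 1 + p!/k. Then xy^t z has p + (p!/k)·k = p + p! copies of 0. Now the 0-count is p+p! and (1-count)+1 = (p+p!-1)+1 = p+p!, so i ≠ j+1 fails. So xy^t z = 0^{p+p!} 1^{p+p!-1} ∉ L.
This is a contradiction; hence L is not regular.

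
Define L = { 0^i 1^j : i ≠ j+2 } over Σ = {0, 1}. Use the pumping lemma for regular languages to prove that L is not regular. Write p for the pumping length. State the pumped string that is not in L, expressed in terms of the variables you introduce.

Assume L is regular. Let p be the pumping length given by the pumping lemma.
Choose w = 0^p 1^{p+p!-2}. Since p ≠ (p+p!-2)+2 = p+p!, w ∈ L; and |w| ≥ p.
By the pumping lemma, w = xyz with |xy| ≤ p and |y| > 0.
Since the first p symbols of w are all 0's and |xy| ≤ p, y lies entirely in the leading 0-block: y = 0^k for some k with 1 ≤ k ≤ p.
Since 1 ≤ k ≤ p, k divides p!; set t = 1 + p!/k. Then xy^t z has p + (p!/k)·k = p + p! copies of 0. Now the 0-count is p+p! and (1-count)+2 = (p+p!-2)+2 = p+p!, so i ≠ j+2 fails. So xy^t z = 0^{p+p!} 1^{p+p!-2} ∉ L.
Contradiction. Therefore L is not regular.

0^{p+p!} 1^{p+p!-2}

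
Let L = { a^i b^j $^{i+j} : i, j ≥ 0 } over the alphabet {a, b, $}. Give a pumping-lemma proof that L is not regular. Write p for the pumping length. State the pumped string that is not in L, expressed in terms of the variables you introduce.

a^{p+k} b^p $^{2p}

Assume L is regular. Let p be the pumping length given by the pumping lemma.
Take w = a^p b^p $^{2p} ∈ L (with i=j=p, i+j=2p), |w| = 4p ≥ p.
The pumping lemma gives a decomposition w = xyz where |xy| ≤ p and y is nonempty.
Since the first p symbols of w are all a's and |xy| ≤ p, y lies entirely in the leading a-block: y = a^k for some k with 1 ≤ k ≤ p.
Consider xy^2z = a^{p+k} b^p $^{2p}. Now the a- and b-counts sum to 2p+k, but the $-count is 2p ≠ 2p+k. So xy^2z ∉ L.
This contradicts the pumping lemma, so L is not regular.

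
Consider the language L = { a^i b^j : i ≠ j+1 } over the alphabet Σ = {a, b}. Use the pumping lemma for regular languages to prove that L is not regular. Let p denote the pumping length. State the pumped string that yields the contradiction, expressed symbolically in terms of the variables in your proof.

a^{p+p!} b^{p+p!-1}

Suppose for contradiction that L is regular, and let p be the pumping length.
Choose w = a^p b^{p+p!-1}. Since p ≠ (p+p!-1)+1 = p+p!, w ∈ L; and |w| ≥ p.
Write w = xyz as guaranteed by the lemma, with |xy| ≤ p and y is nonempty.
Since the first p symbols of w are all a's and |xy| ≤ p, y lies entirely in the leading a-block: y = a^k for some k with 1 ≤ k ≤ p.
Since 1 ≤ k ≤ p, k divides p!; set t = 1 + p!/k. Then xy^t z has p + (p!/k)·k = p + p! copies of a. Now the a-count is p+p! and (b-count)+1 = (p+p!-1)+1 = p+p!, so i ≠ j+1 fails. So xy^t z = a^{p+p!} b^{p+p!-1} ∉ L.
This is a contradiction; hence L is not regular.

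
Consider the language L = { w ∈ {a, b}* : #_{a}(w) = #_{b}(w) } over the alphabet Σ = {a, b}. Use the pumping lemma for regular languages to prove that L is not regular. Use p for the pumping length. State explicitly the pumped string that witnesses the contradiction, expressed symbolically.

a^{p+k} b^p

Assume L is regular. Let p be the pumping length given by the pumping lemma.
Choose w = a^p b^p ∈ L with |w| = 2p ≥ p.
Write w = xyz as guaranteed by the lemma, with |xy| ≤ p and |y| ≥ 1.
The first p characters of w are a's, so xy (and hence y) consists only of a's. Write y = a^k, 1 ≤ k ≤ p.
Pump with i = 2: xy^2z = a^{p+k} b^p has p+k occurrences of a but only p of b. Since k ≥ 1 the counts differ, so xy^2z ∉ L.
This contradicts the pumping lemma, so L is not regular.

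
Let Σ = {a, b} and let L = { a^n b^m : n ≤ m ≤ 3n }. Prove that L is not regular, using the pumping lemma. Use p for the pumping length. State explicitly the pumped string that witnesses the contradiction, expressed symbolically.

Assume L is regular; let p be its pumping constant.
Take w = a^p b^p ∈ L (since p ≤ p ≤ 3p), with |w| = 2p ≥ p.
Write w = xyz as guaranteed by the lemma, with |xy| ≤ p and |y| ≥ 1.
Because |xy| ≤ p and w begins with p copies of a, we have y = a^k with 1 ≤ k ≤ p.
Pump with i = 2: xy^2z = a^{p+k} b^p. Now n = p+k > p = m, so the condition n ≤ m fails. Thus xy^2z ∉ L.
This contradicts the pumping lemma, so L is not regular.

a^{p+k} b^p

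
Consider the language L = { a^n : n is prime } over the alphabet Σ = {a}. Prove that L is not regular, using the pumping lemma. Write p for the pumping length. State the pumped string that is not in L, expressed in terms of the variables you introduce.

a^{q(1+k)}

Assume L is regular; let p be its pumping constant.
Let q be a prime with q ≥ p+2 (infinitely many primes exist), and take w = a^q ∈ L with |w| = q ≥ p.
Write w = xyz as guaranteed by the lemma, with |xy| ≤ p and |y| ≥ 1.
Then y = a^k for some k with 1 ≤ k ≤ p.
Since 1 ≤ k ≤ p, |xz| = q-k. Pump with i = q+1: |xy^{q+1}z| = (q-k)+(q+1)k = q+qk = q(1+k), which is composite (both factors ≥ 2). So xy^{q+1}z = a^{q(1+k)} ∉ L.
Contradiction. Therefore L is not regular.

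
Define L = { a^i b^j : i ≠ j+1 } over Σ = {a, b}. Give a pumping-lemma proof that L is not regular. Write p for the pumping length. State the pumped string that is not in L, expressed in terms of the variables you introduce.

a^{p+p!} b^{p+p!-1}

Assume L is regular. Let p be the pumping length given by the pumping lemma.
Choose w = a^p b^{p+p!-1}. Since p ≠ (p+p!-1)+1 = p+p!, w ∈ L; and |w| ≥ p.
By the pumping lemma, w = xyz with |xy| ≤ p and y is nonempty.
The first p characters of w are a's, so xy (and hence y) consists only of a's. Write y = a^k, 1 ≤ k ≤ p.
Since 1 ≤ k ≤ p, k divides p!; set t = 1 + p!/k. Then xy^t z has p + (p!/k)·k = p + p! copies of a. Now the a-count is p+p! and (b-count)+1 = (p+p!-1)+1 = p+p!, so i ≠ j+1 fails. So xy^t z = a^{p+p!} b^{p+p!-1} ∉ L.
This is a contradiction; hence L is not regular.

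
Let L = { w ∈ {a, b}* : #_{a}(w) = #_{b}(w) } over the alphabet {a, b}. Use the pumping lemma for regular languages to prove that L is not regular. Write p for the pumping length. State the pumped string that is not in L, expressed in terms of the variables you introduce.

a^{p+k} b^p

Assume L is regular; let p be its pumping constant.
Choose w = a^p b^p ∈ L with |w| = 2p ≥ p.
The pumping lemma gives a decomposition w = xyz where |xy| ≤ p and |y| ≥ 1.
The first p characters of w are a's, so xy (and hence y) consists only of a's. Write y = a^k, 1 ≤ k ≤ p.
Pump with i = 2: xy^2z = a^{p+k} b^p has p+k occurrences of a but only p of b. Since k ≥ 1 the counts differ, so xy^2z ∉ L.
This contradicts the pumping lemma, so L is not regular.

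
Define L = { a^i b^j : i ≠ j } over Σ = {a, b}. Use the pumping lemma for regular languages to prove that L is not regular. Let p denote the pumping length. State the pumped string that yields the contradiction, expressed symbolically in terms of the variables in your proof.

Suppose for contradiction that L is regular, and let p be the pumping length.
Choose w = a^p b^{p+p!}. Since p ≠ p+p!, w ∈ L; and |w| ≥ p.
Write w = xyz as guaranteed by the lemma, with |xy| ≤ p and y is nonempty.
Because |xy| ≤ p and w begins with p copies of a, we have y = a^k with 1 ≤ k ≤ p.
Since 1 ≤ k ≤ p, k divides p!; set t = 1 + p!/k. Then xy^t z has p + (p!/k)·k = p + p! copies of a. Now the a-count equals the b-count, so i ≠ j fails. So xy^t z = a^{p+p!} b^{p+p!} ∉ L.
Contradiction. Therefore L is not regular.

a^{p+p!} b^{p+p!}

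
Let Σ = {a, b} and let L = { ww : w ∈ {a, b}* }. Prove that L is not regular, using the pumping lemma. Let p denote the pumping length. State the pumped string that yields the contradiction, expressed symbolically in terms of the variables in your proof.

a^{p+k} b^p a^p b^p

Suppose for contradiction that L is regular, and let p be the pumping length.
Take w = a^p b^p a^p b^p = uu where u = a^pb^p; then w ∈ L and |w| = 4p ≥ p.
By the pumping lemma, w = xyz with |xy| ≤ p and y is nonempty.
Because |xy| ≤ p and w begins with p copies of a, we have y = a^k with 1 ≤ k ≤ p.
Pump with i = 2: xy^2z = a^{p+k} b^p a^p b^p, of length 4p+k. Suppose this equals vv. The string starts with a and ends with b, so v does too; thus the boundary between the two copies of v is a b→a transition. There is exactly one such transition, at position 2p+k, so |v| = 2p+k and |vv| = 4p+2k ≠ 4p+k since k ≥ 1. So xy^2z ∉ L.
This is a contradiction; hence L is not regular.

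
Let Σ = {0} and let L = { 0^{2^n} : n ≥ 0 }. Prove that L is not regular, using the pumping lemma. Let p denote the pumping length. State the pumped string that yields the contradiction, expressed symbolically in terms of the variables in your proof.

0^{2^p+k}

Assume L is regular; let p be its pumping constant.
Take w = 0^{2^p} ∈ L with |w| = 2^p ≥ p.
By the pumping lemma, w = xyz with |xy| ≤ p and y is nonempty.
Then y = 0^k for some k with 1 ≤ k ≤ p.
Pump with i = 2: xy^2z = 0^{2^p+k}. Since 1 ≤ k ≤ p < 2^p, we have 2^p < 2^p+k < 2^{p+1}, so 2^p+k is not a power of 2. So xy^2z ∉ L.
Contradiction. Therefore L is not regular.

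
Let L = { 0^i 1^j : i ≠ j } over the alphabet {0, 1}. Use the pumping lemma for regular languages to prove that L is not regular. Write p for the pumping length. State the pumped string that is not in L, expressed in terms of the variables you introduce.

Assume L is regular; let p be its pumping constant.
Choose w = 0^p 1^{p+p!}. Since p ≠ p+p!, w ∈ L; and |w| ≥ p.
The pumping lemma gives a decomposition w = xyz where |xy| ≤ p and |y| > 0.
The first p characters of w are 0's, so xy (and hence y) consists only of 0's. Write y = 0^k, 1 ≤ k ≤ p.
Since 1 ≤ k ≤ p, k divides p!; set t = 1 + p!/k. Then xy^t z has p + (p!/k)·k = p + p! copies of 0. Now the 0-count equals the 1-count, so i ≠ j fails. So xy^t z = 0^{p+p!} 1^{p+p!} ∉ L.
This contradicts the pumping lemma, so L is not regular.

0^{p+p!} 1^{p+p!}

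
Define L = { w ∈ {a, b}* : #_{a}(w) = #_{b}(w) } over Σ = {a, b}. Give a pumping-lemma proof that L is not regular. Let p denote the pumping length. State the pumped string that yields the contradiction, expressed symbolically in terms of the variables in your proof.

Assume L is regular. Let p be the pumping length given by the pumping lemma.
Choose w = a^p b^p ∈ L with |w| = 2p ≥ p.
Write w = xyz as guaranteed by the lemma, with |xy| ≤ p and y is nonempty.
Since the first p symbols of w are all a's and |xy| ≤ p, y lies entirely in the leading a-block: y = a^k for some k with 1 ≤ k ≤ p.
Pump with i = 2: xy^2z = a^{p+k} b^p has p+k occurrences of a but only p of b. Since k ≥ 1 the counts differ, so xy^2z ∉ L.
This is a contradiction; hence L is not regular.

a^{p+k} b^p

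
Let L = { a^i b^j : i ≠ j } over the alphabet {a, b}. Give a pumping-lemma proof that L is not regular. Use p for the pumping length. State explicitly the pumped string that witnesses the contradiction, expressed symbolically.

Assume L is regular; let p be its pumping constant.
Choose w = a^p b^{p+p!}. Since p ≠ p+p!, w ∈ L; and |w| ≥ p.
The pumping lemma gives a decomposition w = xyz where |xy| ≤ p and y is nonempty.
Since the first p symbols of w are all a's and |xy| ≤ p, y lies entirely in the leading a-block: y = a^k for some k with 1 ≤ k ≤ p.
Since 1 ≤ k ≤ p, k divides p!; set t = 1 + p!/k. Then xy^t z has p + (p!/k)·k = p + p! copies of a. Now the a-count equals the b-count, so i ≠ j fails. So xy^t z = a^{p+p!} b^{p+p!} ∉ L.
This is a contradiction; hence L is not regular.

a^{p+p!} b^{p+p!}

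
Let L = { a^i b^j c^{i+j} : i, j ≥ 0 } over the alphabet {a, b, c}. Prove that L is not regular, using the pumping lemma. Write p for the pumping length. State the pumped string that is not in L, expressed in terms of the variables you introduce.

a^{p+k} b^p c^{2p}

Assume L is regular. Let p be the pumping length given by the pumping lemma.
Take w = a^p b^p c^{2p} ∈ L (with i=j=p, i+j=2p), |w| = 4p ≥ p.
The pumping lemma gives a decomposition w = xyz where |xy| ≤ p and |y| > 0.
The first p characters of w are a's, so xy (and hence y) consists only of a's. Write y = a^k, 1 ≤ k ≤ p.
Consider xy^2z = a^{p+k} b^p c^{2p}. Now the a- and b-counts sum to 2p+k, but the c-count is 2p ≠ 2p+k. So xy^2z ∉ L.
Contradiction. Therefore L is not regular.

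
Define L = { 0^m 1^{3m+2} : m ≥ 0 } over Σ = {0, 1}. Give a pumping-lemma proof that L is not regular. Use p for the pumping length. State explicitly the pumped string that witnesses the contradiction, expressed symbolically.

0^{p+k} 1^{3p+2}

Suppose for contradiction that L is regular, and let p be the pumping length.
Take w = 0^p 1^{3p+2}. Then w ∈ L and |w| = 4p+2 ≥ p.
By the pumping lemma, w = xyz with |xy| ≤ p and |y| > 0.
The first p characters of w are 0's, so xy (and hence y) consists only of 0's. Write y = 0^k, 1 ≤ k ≤ p.
Pump with i = 2: xy^2z = 0^{p+k} 1^{3p+2}. For this to lie in L we would need 3p+2 = 3(p+k)+2, which forces k = 0. But k ≥ 1, so xy^2z ∉ L.
Contradiction. Therefore L is not regular.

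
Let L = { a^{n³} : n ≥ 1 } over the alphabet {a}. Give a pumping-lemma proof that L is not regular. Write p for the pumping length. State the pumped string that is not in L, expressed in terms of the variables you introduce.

a^{p³+k}

Assume L is regular. Let p be the pumping length given by the pumping lemma.
Take w = a^{p³} ∈ L with |w| = p³ ≥ p.
By the pumping lemma, w = xyz with |xy| ≤ p and |y| > 0.
Then y = a^k for some k with 1 ≤ k ≤ p.
Pump with i = 2: xy^2z = a^{p³+k}. Since 1 ≤ k ≤ p, p³ < p³+k ≤ p³+p < p³+3p²+3p+1 = (p+1)³, so p³+k is not a perfect cube. So xy^2z ∉ L.
Contradiction. Therefore L is not regular.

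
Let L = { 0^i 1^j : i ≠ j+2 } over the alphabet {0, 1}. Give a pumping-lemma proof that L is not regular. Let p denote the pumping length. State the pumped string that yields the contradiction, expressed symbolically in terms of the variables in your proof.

0^{p+p!} 1^{p+p!-2}

Toward a contradiction, assume L is regular with pumping length p.
Choose w = 0^p 1^{p+p!-2}. Since p ≠ (p+p!-2)+2 = p+p!, w ∈ L; and |w| ≥ p.
By the pumping lemma, w = xyz with |xy| ≤ p and y is nonempty.
The first p characters of w are 0's, so xy (and hence y) consists only of 0's. Write y = 0^k, 1 ≤ k ≤ p.
Since 1 ≤ k ≤ p, k divides p!; set t = 1 + p!/k. Then xy^t z has p + (p!/k)·k = p + p! copies of 0. Now the 0-count is p+p! and (1-count)+2 = (p+p!-2)+2 = p+p!, so i ≠ j+2 fails. So xy^t z = 0^{p+p!} 1^{p+p!-2} ∉ L.
This is a contradiction; hence L is not regular.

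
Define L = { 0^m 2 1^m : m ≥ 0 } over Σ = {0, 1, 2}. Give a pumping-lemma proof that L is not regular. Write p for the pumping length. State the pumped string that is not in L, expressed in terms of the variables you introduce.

0^{p+k} 2 1^p

Assume L is regular; let p be its pumping constant.
Take w = 0^p 2 1^p ∈ L with |w| = 2p+1 ≥ p.
Write w = xyz as guaranteed by the lemma, with |xy| ≤ p and |y| ≥ 1.
Because |xy| ≤ p and w begins with p copies of 0, we have y = 0^k with 1 ≤ k ≤ p.
Pump with i = 2: xy^2z = 0^{p+k} 2 1^p, which would require p+k = p. But k ≥ 1, so xy^2z ∉ L.
This contradicts the pumping lemma, so L is not regular.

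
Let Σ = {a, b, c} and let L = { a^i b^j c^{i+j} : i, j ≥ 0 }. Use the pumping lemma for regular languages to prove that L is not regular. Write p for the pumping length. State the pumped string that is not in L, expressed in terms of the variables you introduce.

a^{p+k} b^p c^{2p}

Suppose for contradiction that L is regular, and let p be the pumping length.
Take w = a^p b^p c^{2p} ∈ L (with i=j=p, i+j=2p), |w| = 4p ≥ p.
Write w = xyz as guaranteed by the lemma, with |xy| ≤ p and y is nonempty.
Since the first p symbols of w are all a's and |xy| ≤ p, y lies entirely in the leading a-block: y = a^k for some k with 1 ≤ k ≤ p.
Consider xy^2z = a^{p+k} b^p c^{2p}. Now the a- and b-counts sum to 2p+k, but the c-count is 2p ≠ 2p+k. So xy^2z ∉ L.
This is a contradiction; hence L is not regular.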